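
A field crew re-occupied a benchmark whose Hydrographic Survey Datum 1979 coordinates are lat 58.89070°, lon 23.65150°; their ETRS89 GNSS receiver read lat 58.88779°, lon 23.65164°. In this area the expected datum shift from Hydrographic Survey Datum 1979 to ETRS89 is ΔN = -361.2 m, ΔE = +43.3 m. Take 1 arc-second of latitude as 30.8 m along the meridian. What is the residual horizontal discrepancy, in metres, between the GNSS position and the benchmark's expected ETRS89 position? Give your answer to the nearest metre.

52 m

Observed coordinate differences: Δφ = -0.00291°, Δλ = +0.00014°.
Converting to metres (1° lat = 110880 m, cos φ = 0.516672): observed ΔN = -322.7 m, observed ΔE = 8.0 m.
Subtracting the expected shift leaves a residual of -322.7 − (-361.2) = 38.5 m north and 8.0 − (43.3) = -35.3 m east.
Residual distance = √(38.5² + (-35.3)²) = 52.2 m.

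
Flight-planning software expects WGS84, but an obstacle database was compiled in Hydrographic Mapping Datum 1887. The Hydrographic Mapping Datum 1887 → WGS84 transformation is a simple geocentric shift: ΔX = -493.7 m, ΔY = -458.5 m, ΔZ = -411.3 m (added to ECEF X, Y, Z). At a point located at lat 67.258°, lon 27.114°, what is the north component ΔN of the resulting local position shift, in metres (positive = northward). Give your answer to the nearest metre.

ΔN = 439 m

At φ = 67.258°, λ = 27.114°: sin φ = 0.922255, cos φ = 0.386582, sin λ = 0.455762, cos λ = 0.890101.
ΔN = −sin φ cos λ·ΔX − sin φ sin λ·ΔY + cos φ·ΔZ = −(0.922255)(0.890101)(-493.7) − (0.922255)(0.455762)(-458.5) + (0.386582)(-411.3) = 439.00 m.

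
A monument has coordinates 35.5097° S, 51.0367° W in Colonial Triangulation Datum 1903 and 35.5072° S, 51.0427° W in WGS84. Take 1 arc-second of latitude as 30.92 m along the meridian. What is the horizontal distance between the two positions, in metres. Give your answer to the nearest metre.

611 m

Δφ = -35.5072° − -35.5097° = +0.0025°; Δλ = -51.0427° − -51.0367° = -0.0060°.
1° of latitude = 3600 × 30.92 = 111312 m.
ΔN = Δφ × 111312 = 278.3 m; ΔE = Δλ × 111312 × cos(-35.5097°) = -0.0060 × 111312 × 0.814017 = -543.7 m.
Distance = √(ΔE² + ΔN²) = √((-543.7)² + 278.3²) = 610.7 m.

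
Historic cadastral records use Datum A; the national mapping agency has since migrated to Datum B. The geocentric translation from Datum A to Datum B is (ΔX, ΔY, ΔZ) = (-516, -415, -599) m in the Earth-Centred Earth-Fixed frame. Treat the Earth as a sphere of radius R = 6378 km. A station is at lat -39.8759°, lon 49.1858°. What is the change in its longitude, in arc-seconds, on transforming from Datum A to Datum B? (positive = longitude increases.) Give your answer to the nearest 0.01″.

Δλ = 5.03″

sin φ = -0.641127, cos φ = 0.767435, sin λ = 0.756833, cos λ = 0.653608.
East component: ΔE = −sin λ·ΔX + cos λ·ΔY = −(0.756833)(-516) + (0.653608)(-415) = 119.28 m.
1° of latitude spans πR/180 = 111317 m; at latitude φ, 1° of longitude spans that × cos φ = 85428.6 m, so Δλ = 119.28 / 85428.6 × 3600 = 5.026″.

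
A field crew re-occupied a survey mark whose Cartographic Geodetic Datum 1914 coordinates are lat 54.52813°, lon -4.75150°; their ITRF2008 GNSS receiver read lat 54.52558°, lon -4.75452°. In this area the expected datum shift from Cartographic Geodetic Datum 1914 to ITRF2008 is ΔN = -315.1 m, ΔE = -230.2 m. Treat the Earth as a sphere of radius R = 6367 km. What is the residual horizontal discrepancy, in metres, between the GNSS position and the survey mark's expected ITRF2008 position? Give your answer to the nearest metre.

48 m

Observed coordinate differences: Δφ = -0.00255°, Δλ = -0.00302°.
Converting to metres (1° lat = 111125 m, cos φ = 0.580303): observed ΔN = -283.4 m, observed ΔE = -194.7 m.
Subtracting the expected shift leaves a residual of -283.4 − (-315.1) = 31.7 m north and -194.7 − (-230.2) = 35.5 m east.
Residual distance = √(31.7² + 35.5²) = 47.6 m.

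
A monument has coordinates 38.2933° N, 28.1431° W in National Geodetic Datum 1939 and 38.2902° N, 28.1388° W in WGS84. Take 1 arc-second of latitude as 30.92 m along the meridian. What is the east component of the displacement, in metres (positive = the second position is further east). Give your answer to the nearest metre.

Δφ = 38.2902° − 38.2933° = -0.0031°; Δλ = -28.1388° − -28.1431° = +0.0043°.
1° of latitude = 3600 × 30.92 = 111312 m.
ΔN = Δφ × 111312 = -345.1 m; ΔE = Δλ × 111312 × cos(38.2933°) = +0.0043 × 111312 × 0.784849 = 375.7 m.

ΔE = 376 m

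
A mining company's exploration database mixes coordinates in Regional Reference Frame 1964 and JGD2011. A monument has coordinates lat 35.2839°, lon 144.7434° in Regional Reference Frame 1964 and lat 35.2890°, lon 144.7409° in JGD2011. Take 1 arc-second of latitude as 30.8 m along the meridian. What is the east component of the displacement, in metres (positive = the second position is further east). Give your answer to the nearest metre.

Δφ = 35.2890° − 35.2839° = +0.0051°; Δλ = 144.7409° − 144.7434° = -0.0025°.
1° of latitude = 3600 × 30.80 = 110880 m.
ΔN = Δφ × 110880 = 565.5 m; ΔE = Δλ × 110880 × cos(35.2839°) = -0.0025 × 110880 × 0.816300 = -226.3 m.

ΔE = -226 m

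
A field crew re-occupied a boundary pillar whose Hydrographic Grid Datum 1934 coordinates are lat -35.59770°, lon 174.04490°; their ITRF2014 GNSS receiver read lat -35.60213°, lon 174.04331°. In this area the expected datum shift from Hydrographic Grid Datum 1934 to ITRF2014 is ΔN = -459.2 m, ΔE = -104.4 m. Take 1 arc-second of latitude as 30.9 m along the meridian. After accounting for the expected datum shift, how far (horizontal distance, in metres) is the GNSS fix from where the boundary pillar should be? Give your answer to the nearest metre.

Observed coordinate differences: Δφ = -0.00443°, Δλ = -0.00159°.
Converting to metres (1° lat = 111240 m, cos φ = 0.813124): observed ΔN = -492.8 m, observed ΔE = -143.8 m.
Subtracting the expected shift leaves a residual of -492.8 − (-459.2) = -33.6 m north and -143.8 − (-104.4) = -39.4 m east.
Residual distance = √((-33.6)² + (-39.4)²) = 51.8 m.

52 m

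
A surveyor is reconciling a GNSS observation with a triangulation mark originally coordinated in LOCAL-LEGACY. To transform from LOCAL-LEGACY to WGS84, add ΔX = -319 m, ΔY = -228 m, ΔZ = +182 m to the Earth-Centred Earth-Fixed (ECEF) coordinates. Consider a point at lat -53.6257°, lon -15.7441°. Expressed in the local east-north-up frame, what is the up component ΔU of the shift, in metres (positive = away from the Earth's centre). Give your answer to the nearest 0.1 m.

ΔU = -291.9 m

At φ = -53.6257°, λ = -15.7441°: sin φ = -0.805160, cos φ = 0.593058, sin λ = -0.271341, cos λ = 0.962483.
ΔU = cos φ cos λ·ΔX + cos φ sin λ·ΔY + sin φ·ΔZ = (0.593058)(0.962483)(-319) + (0.593058)(-0.271341)(-228) + (-0.805160)(182) = -291.94 m.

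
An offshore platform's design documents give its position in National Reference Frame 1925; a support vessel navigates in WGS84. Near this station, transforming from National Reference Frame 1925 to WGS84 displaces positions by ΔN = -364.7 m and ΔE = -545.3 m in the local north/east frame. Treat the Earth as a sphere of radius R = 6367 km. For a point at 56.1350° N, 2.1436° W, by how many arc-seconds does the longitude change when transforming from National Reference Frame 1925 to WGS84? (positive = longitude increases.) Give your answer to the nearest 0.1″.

At latitude 56.1350°, cos φ = 0.557238.
One radian of longitude at latitude φ spans R cos φ, so Δλ = ΔE / (R cos φ) = -545.3 / (6367000 × 0.557238) = -1.5370e-04 rad = -31.702″.

Δλ = -31.7″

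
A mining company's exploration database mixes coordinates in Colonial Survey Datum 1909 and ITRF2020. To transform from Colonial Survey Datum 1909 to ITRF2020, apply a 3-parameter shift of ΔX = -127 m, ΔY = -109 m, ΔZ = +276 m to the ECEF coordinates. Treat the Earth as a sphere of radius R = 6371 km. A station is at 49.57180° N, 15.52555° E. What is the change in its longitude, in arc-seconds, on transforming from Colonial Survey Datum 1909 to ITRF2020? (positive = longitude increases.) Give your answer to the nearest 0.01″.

sin φ = 0.761219, cos φ = 0.648495, sin λ = 0.267668, cos λ = 0.963511.
East component: ΔE = −sin λ·ΔX + cos λ·ΔY = −(0.267668)(-127) + (0.963511)(-109) = -71.03 m.
1° of latitude spans πR/180 = 111195 m; at latitude φ, 1° of longitude spans that × cos φ = 72109.3 m, so Δλ = -71.03 / 72109.3 × 3600 = -3.546″.

Δλ = -3.55″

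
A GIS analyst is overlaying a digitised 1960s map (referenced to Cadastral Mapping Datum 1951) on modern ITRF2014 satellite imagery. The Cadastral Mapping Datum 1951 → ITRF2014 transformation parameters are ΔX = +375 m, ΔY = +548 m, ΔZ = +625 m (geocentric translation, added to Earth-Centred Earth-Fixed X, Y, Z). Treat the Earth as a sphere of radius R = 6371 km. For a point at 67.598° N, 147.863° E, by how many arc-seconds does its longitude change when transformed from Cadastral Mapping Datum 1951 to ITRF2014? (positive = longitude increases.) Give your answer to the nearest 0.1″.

Δλ = -56.4″

sin φ = 0.924533, cos φ = 0.381103, sin λ = 0.531946, cos λ = -0.846779.
East component: ΔE = −sin λ·ΔX + cos λ·ΔY = −(0.531946)(375) + (-0.846779)(548) = -663.51 m.
1° of latitude spans πR/180 = 111195 m; at latitude φ, 1° of longitude spans that × cos φ = 42376.7 m, so Δλ = -663.51 / 42376.7 × 3600 = -56.367″.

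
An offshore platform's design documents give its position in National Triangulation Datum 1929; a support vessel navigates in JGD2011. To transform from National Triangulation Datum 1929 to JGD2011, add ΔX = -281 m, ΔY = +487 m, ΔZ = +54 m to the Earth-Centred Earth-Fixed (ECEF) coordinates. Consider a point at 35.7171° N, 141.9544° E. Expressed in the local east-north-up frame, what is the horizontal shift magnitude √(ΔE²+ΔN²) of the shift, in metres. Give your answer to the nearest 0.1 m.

334.9 m

At φ = 35.7171°, λ = 141.9544°: sin φ = 0.583784, cos φ = 0.811909, sin λ = 0.616288, cos λ = -0.787521.
ΔE = −sin λ·ΔX + cos λ·ΔY = −(0.616288)·(-281) + (-0.787521)·(487) = -210.35 m.
ΔN = −sin φ cos λ·ΔX − sin φ sin λ·ΔY + cos φ·ΔZ = −(0.583784)(-0.787521)(-281) − (0.583784)(0.616288)(487) + (0.811909)(54) = -260.56 m.
Horizontal magnitude = √(ΔE² + ΔN²) = √((-210.35)² + (-260.56)²) = 334.87 m.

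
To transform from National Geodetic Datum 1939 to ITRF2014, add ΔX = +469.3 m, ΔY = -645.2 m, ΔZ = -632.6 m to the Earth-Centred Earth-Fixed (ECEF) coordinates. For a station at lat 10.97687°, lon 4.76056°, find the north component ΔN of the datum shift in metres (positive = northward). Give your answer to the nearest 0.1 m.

At φ = 10.97687°, λ = 4.76056°: sin φ = 0.190413, cos φ = 0.981704, sin λ = 0.082992, cos λ = 0.996550.
ΔN = −sin φ cos λ·ΔX − sin φ sin λ·ΔY + cos φ·ΔZ = −(0.190413)(0.996550)(469.3) − (0.190413)(0.082992)(-645.2) + (0.981704)(-632.6) = -699.88 m.

ΔN = -699.9 m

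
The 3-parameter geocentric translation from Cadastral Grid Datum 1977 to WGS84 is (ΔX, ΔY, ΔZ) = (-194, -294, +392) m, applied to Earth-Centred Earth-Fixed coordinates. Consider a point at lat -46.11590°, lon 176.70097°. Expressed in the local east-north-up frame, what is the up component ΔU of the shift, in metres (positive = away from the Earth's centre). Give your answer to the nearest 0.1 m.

At φ = -46.11590°, λ = 176.70097°: sin φ = -0.720744, cos φ = 0.693202, sin λ = 0.057547, cos λ = -0.998343.
ΔU = cos φ cos λ·ΔX + cos φ sin λ·ΔY + sin φ·ΔZ = (0.693202)(-0.998343)(-194) + (0.693202)(0.057547)(-294) + (-0.720744)(392) = -160.00 m.

ΔU = -160.0 m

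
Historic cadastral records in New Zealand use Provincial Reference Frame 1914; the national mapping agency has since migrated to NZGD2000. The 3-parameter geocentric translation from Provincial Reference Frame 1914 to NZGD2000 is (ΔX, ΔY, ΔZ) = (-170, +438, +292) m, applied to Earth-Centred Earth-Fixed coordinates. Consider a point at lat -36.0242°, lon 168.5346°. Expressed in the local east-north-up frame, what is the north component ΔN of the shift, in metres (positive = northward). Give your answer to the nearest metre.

At φ = -36.0242°, λ = 168.5346°: sin φ = -0.588127, cos φ = 0.808769, sin λ = 0.198776, cos λ = -0.980045.
ΔN = −sin φ cos λ·ΔX − sin φ sin λ·ΔY + cos φ·ΔZ = −(-0.588127)(-0.980045)(-170) − (-0.588127)(0.198776)(438) + (0.808769)(292) = 385.35 m.

ΔN = 385 m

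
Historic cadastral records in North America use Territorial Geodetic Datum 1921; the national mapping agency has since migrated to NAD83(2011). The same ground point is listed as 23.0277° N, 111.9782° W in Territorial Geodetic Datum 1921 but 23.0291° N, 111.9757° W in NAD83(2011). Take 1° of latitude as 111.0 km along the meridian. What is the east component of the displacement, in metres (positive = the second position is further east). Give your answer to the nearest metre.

Δφ = 23.0291° − 23.0277° = +0.0014°; Δλ = -111.9757° − -111.9782° = +0.0025°.
ΔN = Δφ × 111000 = 155.4 m; ΔE = Δλ × 111000 × cos(23.0277°) = +0.0025 × 111000 × 0.920316 = 255.4 m.

ΔE = 255 m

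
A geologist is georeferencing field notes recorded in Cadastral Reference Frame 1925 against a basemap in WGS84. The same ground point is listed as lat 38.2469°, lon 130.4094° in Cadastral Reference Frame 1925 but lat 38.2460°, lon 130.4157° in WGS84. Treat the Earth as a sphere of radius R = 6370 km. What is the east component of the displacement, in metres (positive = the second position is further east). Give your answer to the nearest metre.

ΔE = 550 m

Δφ = 38.2460° − 38.2469° = -0.0009°; Δλ = 130.4157° − 130.4094° = +0.0063°.
1° along a meridian = πR/180 = 111177 m.
ΔN = Δφ × 111177 = -100.1 m; ΔE = Δλ × 111177 × cos(38.2469°) = +0.0063 × 111177 × 0.785350 = 550.1 m.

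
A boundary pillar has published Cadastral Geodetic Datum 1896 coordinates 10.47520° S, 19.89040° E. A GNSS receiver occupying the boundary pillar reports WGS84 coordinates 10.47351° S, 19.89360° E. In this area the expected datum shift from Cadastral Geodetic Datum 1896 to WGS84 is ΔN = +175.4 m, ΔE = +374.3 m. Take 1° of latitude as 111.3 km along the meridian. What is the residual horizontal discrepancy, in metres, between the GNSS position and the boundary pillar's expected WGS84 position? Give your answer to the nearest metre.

27 m

Observed coordinate differences: Δφ = +0.00169°, Δλ = +0.00320°.
Converting to metres (1° lat = 111300 m, cos φ = 0.983334): observed ΔN = 188.1 m, observed ΔE = 350.2 m.
Subtracting the expected shift leaves a residual of 188.1 − (175.4) = 12.7 m north and 350.2 − (374.3) = -24.1 m east.
Residual distance = √(12.7² + (-24.1)²) = 27.2 m.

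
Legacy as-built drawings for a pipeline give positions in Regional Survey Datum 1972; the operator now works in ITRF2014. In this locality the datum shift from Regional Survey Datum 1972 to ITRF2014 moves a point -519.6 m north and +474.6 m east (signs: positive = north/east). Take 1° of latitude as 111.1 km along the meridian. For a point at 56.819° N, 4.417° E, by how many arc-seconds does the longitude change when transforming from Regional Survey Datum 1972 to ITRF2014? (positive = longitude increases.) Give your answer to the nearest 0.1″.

Δλ = 28.1″

At latitude 56.819°, cos φ = 0.547286.
1° of longitude at this latitude = 111.1 × cos φ = 60.80 km, so Δλ = 474.6 / 60803.4 = 0.0078055° = 28.100″.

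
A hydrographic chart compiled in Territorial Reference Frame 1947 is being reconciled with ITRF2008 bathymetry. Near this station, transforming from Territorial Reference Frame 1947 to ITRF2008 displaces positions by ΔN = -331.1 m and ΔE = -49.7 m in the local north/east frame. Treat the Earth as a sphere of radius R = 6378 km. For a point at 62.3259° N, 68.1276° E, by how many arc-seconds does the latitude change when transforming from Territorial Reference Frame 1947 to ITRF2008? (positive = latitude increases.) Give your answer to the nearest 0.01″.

On a sphere of radius R, 1 rad of latitude = R, so Δφ = ΔN / R = -331.1 / 6378000 = -5.1913e-05 rad = -10.708″.

Δφ = -10.71″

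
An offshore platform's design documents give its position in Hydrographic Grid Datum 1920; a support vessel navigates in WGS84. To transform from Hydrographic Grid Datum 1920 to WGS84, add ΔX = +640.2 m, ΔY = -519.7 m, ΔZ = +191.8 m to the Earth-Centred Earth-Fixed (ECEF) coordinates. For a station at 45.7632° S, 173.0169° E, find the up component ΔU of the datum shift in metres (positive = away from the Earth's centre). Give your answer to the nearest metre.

ΔU = -625 m

The local up (radial) axis is (cos φ cos λ, cos φ sin λ, sin φ), giving ΔU = -443.307 − 44.078 − 137.418 = -624.80 m.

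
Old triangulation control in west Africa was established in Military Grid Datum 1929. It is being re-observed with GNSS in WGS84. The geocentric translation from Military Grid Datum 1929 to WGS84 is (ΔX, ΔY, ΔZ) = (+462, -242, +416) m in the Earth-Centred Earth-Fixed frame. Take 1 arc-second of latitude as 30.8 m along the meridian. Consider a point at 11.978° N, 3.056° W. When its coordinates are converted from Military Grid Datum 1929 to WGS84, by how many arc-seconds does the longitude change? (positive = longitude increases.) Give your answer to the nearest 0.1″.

sin φ = 0.207536, cos φ = 0.978227, sin λ = -0.053312, cos λ = 0.998578.
East component: ΔE = −sin λ·ΔX + cos λ·ΔY = −(-0.053312)(462) + (0.998578)(-242) = -217.03 m.
1° of latitude spans 3600 × 30.80 = 110880 m; at latitude φ, 1° of longitude spans that × cos φ = 108465.8 m, so Δλ = -217.03 / 108465.8 × 3600 = -7.203″.

Δλ = -7.2″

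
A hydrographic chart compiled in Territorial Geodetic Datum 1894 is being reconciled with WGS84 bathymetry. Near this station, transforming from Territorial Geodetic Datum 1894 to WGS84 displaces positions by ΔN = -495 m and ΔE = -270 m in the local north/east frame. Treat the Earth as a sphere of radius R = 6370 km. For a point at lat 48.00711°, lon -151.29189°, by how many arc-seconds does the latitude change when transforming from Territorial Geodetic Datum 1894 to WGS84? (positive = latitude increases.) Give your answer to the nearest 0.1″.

On a sphere of radius R, 1 rad of latitude = R, so Δφ = ΔN / R = -495.0 / 6370000 = -7.7708e-05 rad = -16.028″.

Δφ = -16.0″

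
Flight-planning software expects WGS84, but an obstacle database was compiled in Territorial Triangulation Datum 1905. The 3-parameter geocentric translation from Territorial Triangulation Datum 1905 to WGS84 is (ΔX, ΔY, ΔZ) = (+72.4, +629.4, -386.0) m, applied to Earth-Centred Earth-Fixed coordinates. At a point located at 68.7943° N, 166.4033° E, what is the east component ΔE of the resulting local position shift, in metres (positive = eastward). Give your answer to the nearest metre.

At φ = 68.7943°, λ = 166.4033°: sin φ = 0.932288, cos φ = 0.361717, sin λ = 0.235086, cos λ = -0.971975.
ΔE = −sin λ·ΔX + cos λ·ΔY = −(0.235086)·(72.4) + (-0.971975)·(629.4) = -628.78 m.

ΔE = -629 m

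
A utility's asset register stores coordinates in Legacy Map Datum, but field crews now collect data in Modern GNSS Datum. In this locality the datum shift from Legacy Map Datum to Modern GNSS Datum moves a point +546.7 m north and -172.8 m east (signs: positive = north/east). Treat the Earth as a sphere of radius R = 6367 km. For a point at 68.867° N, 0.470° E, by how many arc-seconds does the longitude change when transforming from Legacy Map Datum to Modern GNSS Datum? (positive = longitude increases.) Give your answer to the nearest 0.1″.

Δλ = -15.5″

At latitude 68.867°, cos φ = 0.360534.
One radian of longitude at latitude φ spans R cos φ, so Δλ = ΔE / (R cos φ) = -172.8 / (6367000 × 0.360534) = -7.5277e-05 rad = -15.527″.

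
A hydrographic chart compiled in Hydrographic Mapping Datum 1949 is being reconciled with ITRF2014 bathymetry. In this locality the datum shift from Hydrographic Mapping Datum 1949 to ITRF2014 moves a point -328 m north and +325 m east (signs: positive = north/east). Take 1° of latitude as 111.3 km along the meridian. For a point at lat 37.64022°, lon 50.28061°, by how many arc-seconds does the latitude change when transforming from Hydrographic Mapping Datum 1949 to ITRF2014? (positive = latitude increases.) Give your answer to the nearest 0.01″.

Δφ = -10.61″

1° of latitude = 111.3 km, so Δφ = -328.0 / 111300 = -0.0029470° = -10.609″.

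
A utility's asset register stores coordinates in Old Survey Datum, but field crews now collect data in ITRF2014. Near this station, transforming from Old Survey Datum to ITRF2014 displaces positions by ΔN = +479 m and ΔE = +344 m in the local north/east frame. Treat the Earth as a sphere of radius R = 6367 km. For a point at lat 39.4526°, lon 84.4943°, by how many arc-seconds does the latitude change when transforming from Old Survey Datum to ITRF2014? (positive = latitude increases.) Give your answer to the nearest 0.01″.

On a sphere of radius R, 1 rad of latitude = R, so Δφ = ΔN / R = 479.0 / 6367000 = 7.5232e-05 rad = 15.518″.

Δφ = 15.52″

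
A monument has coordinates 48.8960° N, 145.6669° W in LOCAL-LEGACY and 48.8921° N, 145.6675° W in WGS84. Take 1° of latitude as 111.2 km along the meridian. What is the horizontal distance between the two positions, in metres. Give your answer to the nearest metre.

436 m

Δφ = 48.8921° − 48.8960° = -0.0039°; Δλ = -145.6675° − -145.6669° = -0.0006°.
ΔN = Δφ × 111200 = -433.7 m; ΔE = Δλ × 111200 × cos(48.8960°) = -0.0006 × 111200 × 0.657428 = -43.9 m.
Distance = √(ΔE² + ΔN²) = √((-43.9)² + (-433.7)²) = 435.9 m.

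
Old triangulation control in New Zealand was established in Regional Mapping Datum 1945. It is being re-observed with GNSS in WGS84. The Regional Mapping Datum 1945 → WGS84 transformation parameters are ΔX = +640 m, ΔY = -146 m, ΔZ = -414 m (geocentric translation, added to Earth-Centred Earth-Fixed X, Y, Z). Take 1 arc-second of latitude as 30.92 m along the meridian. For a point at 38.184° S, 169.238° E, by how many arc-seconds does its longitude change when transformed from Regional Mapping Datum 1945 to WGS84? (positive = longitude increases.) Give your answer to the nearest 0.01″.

sin φ = -0.618189, cos φ = 0.786030, sin λ = 0.186730, cos λ = -0.982411.
East component: ΔE = −sin λ·ΔX + cos λ·ΔY = −(0.186730)(640) + (-0.982411)(-146) = 23.92 m.
1° of latitude spans 3600 × 30.92 = 111312 m; at latitude φ, 1° of longitude spans that × cos φ = 87494.5 m, so Δλ = 23.92 / 87494.5 × 3600 = 0.984″.

Δλ = 0.98″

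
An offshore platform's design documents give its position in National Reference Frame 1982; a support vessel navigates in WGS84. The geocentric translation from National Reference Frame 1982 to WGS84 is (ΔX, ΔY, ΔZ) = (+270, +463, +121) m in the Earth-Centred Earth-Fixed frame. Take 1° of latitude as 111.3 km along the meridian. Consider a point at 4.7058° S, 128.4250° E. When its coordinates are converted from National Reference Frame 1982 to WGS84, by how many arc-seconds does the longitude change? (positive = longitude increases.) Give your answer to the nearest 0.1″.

Δλ = -16.2″

sin φ = -0.082039, cos φ = 0.996629, sin λ = 0.783422, cos λ = -0.621490.
East component: ΔE = −sin λ·ΔX + cos λ·ΔY = −(0.783422)(270) + (-0.621490)(463) = -499.27 m.
1° of latitude spans 111300 m; at latitude φ, 1° of longitude spans that × cos φ = 110924.8 m, so Δλ = -499.27 / 110924.8 × 3600 = -16.204″.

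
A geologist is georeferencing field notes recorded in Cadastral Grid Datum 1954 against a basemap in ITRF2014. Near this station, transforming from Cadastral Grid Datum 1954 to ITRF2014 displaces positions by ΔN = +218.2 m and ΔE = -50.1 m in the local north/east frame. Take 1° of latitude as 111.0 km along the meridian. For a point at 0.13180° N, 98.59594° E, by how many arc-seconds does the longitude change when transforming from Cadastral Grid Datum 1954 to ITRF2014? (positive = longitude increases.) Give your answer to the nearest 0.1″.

At latitude 0.13180°, cos φ = 0.999997.
1° of longitude at this latitude = 111.0 × cos φ = 111.00 km, so Δλ = -50.1 / 110999.7 = -0.0004514° = -1.625″.

Δλ = -1.6″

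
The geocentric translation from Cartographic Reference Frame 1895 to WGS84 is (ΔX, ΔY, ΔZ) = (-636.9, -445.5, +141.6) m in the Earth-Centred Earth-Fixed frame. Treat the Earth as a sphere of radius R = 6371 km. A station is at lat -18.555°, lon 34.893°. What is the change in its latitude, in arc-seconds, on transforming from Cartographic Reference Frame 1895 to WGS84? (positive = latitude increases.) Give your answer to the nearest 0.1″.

Δφ = -3.7″

sin φ = -0.318215, cos φ = 0.948019, sin λ = 0.572046, cos λ = 0.820222.
North component: ΔN = −sin φ cos λ·ΔX − sin φ sin λ·ΔY + cos φ·ΔZ = −(-0.318215)(0.820222)(-636.9) − (-0.318215)(0.572046)(-445.5) + (0.948019)(141.6) = -113.09 m.
1° of latitude spans πR/180 = 111195 m, so Δφ = -113.09 / 111195 × 3600 = -3.661″.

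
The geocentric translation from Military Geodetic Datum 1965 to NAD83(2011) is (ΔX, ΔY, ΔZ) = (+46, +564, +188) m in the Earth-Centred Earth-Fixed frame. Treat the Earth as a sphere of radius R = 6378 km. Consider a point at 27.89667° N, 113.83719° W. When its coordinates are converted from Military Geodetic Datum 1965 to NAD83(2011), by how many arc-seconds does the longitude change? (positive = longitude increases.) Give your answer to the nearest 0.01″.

Δλ = -6.80″

sin φ = 0.467878, cos φ = 0.883793, sin λ = -0.914698, cos λ = -0.404139.
East component: ΔE = −sin λ·ΔX + cos λ·ΔY = −(-0.914698)(46) + (-0.404139)(564) = -185.86 m.
1° of latitude spans πR/180 = 111317 m; at latitude φ, 1° of longitude spans that × cos φ = 98381.3 m, so Δλ = -185.86 / 98381.3 × 3600 = -6.801″.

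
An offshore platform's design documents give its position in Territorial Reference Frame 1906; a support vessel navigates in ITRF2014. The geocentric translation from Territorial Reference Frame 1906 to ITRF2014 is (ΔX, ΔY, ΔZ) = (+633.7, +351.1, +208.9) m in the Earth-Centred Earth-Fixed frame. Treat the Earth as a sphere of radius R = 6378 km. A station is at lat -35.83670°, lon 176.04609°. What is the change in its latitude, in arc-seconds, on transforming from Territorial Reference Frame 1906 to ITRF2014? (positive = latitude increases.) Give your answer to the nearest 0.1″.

sin φ = -0.585477, cos φ = 0.810689, sin λ = 0.068954, cos λ = -0.997620.
North component: ΔN = −sin φ cos λ·ΔX − sin φ sin λ·ΔY + cos φ·ΔZ = −(-0.585477)(-0.997620)(633.7) − (-0.585477)(0.068954)(351.1) + (0.810689)(208.9) = -186.61 m.
1° of latitude spans πR/180 = 111317 m, so Δφ = -186.61 / 111317 × 3600 = -6.035″.

Δφ = -6.0″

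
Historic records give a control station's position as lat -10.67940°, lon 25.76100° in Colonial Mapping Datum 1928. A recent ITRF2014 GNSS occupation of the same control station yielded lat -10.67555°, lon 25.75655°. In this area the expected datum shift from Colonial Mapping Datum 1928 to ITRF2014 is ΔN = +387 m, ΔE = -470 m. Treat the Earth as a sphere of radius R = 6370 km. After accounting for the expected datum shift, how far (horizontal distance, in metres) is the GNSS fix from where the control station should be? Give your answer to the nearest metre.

44 m

Observed coordinate differences: Δφ = +0.00385°, Δλ = -0.00445°.
Converting to metres (1° lat = 111177 m, cos φ = 0.982679): observed ΔN = 428.0 m, observed ΔE = -486.2 m.
Subtracting the expected shift leaves a residual of 428.0 − (387) = 41.0 m north and -486.2 − (-470) = -16.2 m east.
Residual distance = √(41.0² + (-16.2)²) = 44.1 m.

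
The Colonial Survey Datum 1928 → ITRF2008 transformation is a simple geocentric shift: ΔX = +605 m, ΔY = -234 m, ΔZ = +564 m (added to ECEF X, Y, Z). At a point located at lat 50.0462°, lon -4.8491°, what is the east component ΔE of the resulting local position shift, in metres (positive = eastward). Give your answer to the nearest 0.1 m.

ΔE = -182.0 m

The local east axis at (φ, λ) is (−sin λ, cos λ, 0), so ΔE = −sin(-4.8491°)·605 + cos(-4.8491°)·(-234) = -182.02 m.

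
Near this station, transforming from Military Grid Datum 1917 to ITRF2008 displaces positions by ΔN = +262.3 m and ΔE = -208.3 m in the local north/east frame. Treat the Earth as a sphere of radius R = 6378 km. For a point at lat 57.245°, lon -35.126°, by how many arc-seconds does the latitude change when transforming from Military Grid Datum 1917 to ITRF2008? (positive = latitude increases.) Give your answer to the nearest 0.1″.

Δφ = 8.5″

On a sphere of radius R, 1 rad of latitude = R, so Δφ = ΔN / R = 262.3 / 6378000 = 4.1126e-05 rad = 8.483″.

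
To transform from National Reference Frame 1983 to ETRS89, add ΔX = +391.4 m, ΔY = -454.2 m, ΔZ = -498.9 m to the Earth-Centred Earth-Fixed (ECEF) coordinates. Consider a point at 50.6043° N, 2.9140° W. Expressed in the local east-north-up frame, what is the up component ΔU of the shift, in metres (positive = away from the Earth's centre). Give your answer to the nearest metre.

ΔU = -123 m

The local up (radial) axis is (cos φ cos λ, cos φ sin λ, sin φ), giving ΔU = 248.090 + 14.655 − 385.541 = -122.80 m.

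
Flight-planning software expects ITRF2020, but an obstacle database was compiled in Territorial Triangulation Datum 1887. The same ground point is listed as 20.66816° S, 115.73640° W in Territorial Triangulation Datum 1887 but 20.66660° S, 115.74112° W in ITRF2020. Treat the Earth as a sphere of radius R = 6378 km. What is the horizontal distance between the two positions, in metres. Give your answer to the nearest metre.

Δφ = -20.66660° − -20.66816° = +0.00156°; Δλ = -115.74112° − -115.73640° = -0.00472°.
1° along a meridian = πR/180 = 111317 m.
ΔN = Δφ × 111317 = 173.7 m; ΔE = Δλ × 111317 × cos(-20.66816°) = -0.00472 × 111317 × 0.935640 = -491.6 m.
Distance = √(ΔE² + ΔN²) = √((-491.6)² + 173.7²) = 521.4 m.

521 m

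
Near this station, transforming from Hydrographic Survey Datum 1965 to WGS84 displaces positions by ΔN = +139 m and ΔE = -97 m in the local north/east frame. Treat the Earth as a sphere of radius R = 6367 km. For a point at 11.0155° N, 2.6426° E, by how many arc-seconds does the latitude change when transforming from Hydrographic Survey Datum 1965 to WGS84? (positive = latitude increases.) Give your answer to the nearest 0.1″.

Δφ = 4.5″

On a sphere of radius R, 1 rad of latitude = R, so Δφ = ΔN / R = 139.0 / 6367000 = 2.1831e-05 rad = 4.503″.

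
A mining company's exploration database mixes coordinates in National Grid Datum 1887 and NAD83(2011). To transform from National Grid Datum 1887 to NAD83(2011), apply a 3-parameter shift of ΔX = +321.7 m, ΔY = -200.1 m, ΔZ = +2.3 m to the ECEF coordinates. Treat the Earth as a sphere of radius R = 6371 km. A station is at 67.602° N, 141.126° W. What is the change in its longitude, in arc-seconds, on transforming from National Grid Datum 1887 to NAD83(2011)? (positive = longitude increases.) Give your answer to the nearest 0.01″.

sin φ = 0.924559, cos φ = 0.381038, sin λ = -0.627610, cos λ = -0.778528.
East component: ΔE = −sin λ·ΔX + cos λ·ΔY = −(-0.627610)(321.7) + (-0.778528)(-200.1) = 357.69 m.
1° of latitude spans πR/180 = 111195 m; at latitude φ, 1° of longitude spans that × cos φ = 42369.5 m, so Δλ = 357.69 / 42369.5 × 3600 = 30.391″.

Δλ = 30.39″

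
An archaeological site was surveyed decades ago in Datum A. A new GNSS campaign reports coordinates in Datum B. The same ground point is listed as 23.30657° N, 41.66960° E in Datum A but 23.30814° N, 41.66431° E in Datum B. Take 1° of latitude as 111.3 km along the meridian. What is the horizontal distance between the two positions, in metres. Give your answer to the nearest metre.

568 m

Δφ = 23.30814° − 23.30657° = +0.00157°; Δλ = 41.66431° − 41.66960° = -0.00529°.
ΔN = Δφ × 111300 = 174.7 m; ΔE = Δλ × 111300 × cos(23.30657°) = -0.00529 × 111300 × 0.918401 = -540.7 m.
Distance = √(ΔE² + ΔN²) = √((-540.7)² + 174.7²) = 568.3 m.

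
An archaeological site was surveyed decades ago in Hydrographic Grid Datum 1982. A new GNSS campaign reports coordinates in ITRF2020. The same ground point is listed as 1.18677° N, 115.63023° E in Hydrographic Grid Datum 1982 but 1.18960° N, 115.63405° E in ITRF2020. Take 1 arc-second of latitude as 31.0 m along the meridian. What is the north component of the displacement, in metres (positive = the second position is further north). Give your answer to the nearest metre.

ΔN = 316 m

Δφ = 1.18960° − 1.18677° = +0.00283°; Δλ = 115.63405° − 115.63023° = +0.00382°.
1° of latitude = 3600 × 31.00 = 111600 m.
ΔN = Δφ × 111600 = 315.8 m; ΔE = Δλ × 111600 × cos(1.18677°) = +0.00382 × 111600 × 0.999785 = 426.2 m.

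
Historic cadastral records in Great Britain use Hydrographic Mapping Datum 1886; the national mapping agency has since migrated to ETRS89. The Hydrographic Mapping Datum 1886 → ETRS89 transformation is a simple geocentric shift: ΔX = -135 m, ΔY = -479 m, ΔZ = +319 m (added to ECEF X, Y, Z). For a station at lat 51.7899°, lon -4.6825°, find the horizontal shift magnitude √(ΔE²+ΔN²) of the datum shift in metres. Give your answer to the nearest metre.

At φ = 51.7899°, λ = -4.6825°: sin φ = 0.785748, cos φ = 0.618547, sin λ = -0.081634, cos λ = 0.996662.
ΔE = −sin λ·ΔX + cos λ·ΔY = −(-0.081634)·(-135) + (0.996662)·(-479) = -488.42 m.
ΔN = −sin φ cos λ·ΔX − sin φ sin λ·ΔY + cos φ·ΔZ = −(0.785748)(0.996662)(-135) − (0.785748)(-0.081634)(-479) + (0.618547)(319) = 272.31 m.
Horizontal magnitude = √(ΔE² + ΔN²) = √((-488.42)² + 272.31²) = 559.21 m.

559 m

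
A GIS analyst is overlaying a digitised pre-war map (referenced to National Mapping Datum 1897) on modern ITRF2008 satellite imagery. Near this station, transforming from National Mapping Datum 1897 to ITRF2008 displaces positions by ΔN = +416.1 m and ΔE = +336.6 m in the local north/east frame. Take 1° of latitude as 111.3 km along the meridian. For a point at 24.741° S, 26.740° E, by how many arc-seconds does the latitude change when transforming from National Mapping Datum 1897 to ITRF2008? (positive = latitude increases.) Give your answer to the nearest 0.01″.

Δφ = 13.46″

1° of latitude = 111.3 km, so Δφ = 416.1 / 111300 = 0.0037385° = 13.459″.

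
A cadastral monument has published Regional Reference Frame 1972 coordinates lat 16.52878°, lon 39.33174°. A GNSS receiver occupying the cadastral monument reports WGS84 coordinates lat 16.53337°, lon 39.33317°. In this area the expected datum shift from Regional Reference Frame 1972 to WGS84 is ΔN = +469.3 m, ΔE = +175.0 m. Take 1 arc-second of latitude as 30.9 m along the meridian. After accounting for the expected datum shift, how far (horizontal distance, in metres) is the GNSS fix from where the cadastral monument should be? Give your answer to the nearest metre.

Observed coordinate differences: Δφ = +0.00459°, Δλ = +0.00143°.
Converting to metres (1° lat = 111240 m, cos φ = 0.958677): observed ΔN = 510.6 m, observed ΔE = 152.5 m.
Subtracting the expected shift leaves a residual of 510.6 − (469.3) = 41.3 m north and 152.5 − (175.0) = -22.5 m east.
Residual distance = √(41.3² + (-22.5)²) = 47.0 m.

47 m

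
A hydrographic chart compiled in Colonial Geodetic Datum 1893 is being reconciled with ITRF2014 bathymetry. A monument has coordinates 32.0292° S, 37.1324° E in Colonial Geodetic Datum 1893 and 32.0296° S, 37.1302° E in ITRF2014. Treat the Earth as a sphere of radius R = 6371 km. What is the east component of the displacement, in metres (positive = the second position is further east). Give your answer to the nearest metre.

Δφ = -32.0296° − -32.0292° = -0.0004°; Δλ = 37.1302° − 37.1324° = -0.0022°.
1° along a meridian = πR/180 = 111195 m.
ΔN = Δφ × 111195 = -44.5 m; ΔE = Δλ × 111195 × cos(-32.0292°) = -0.0022 × 111195 × 0.847778 = -207.4 m.

ΔE = -207 m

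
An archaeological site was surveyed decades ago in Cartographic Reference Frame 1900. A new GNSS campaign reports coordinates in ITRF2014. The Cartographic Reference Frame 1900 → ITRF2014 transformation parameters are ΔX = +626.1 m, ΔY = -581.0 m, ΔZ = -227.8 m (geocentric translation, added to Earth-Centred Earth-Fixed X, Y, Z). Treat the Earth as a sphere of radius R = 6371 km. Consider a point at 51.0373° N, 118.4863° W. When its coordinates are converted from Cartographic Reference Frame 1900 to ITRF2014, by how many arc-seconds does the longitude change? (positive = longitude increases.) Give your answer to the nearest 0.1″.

Δλ = 42.6″

sin φ = 0.777555, cos φ = 0.628814, sin λ = -0.878931, cos λ = -0.476949.
East component: ΔE = −sin λ·ΔX + cos λ·ΔY = −(-0.878931)(626.1) + (-0.476949)(-581.0) = 827.41 m.
1° of latitude spans πR/180 = 111195 m; at latitude φ, 1° of longitude spans that × cos φ = 69921.0 m, so Δλ = 827.41 / 69921.0 × 3600 = 42.600″.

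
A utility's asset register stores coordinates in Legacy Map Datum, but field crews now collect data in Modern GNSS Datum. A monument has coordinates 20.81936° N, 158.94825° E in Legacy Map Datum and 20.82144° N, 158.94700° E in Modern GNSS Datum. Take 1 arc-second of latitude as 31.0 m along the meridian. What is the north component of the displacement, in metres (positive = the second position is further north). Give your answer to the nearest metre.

Δφ = 20.82144° − 20.81936° = +0.00208°; Δλ = 158.94700° − 158.94825° = -0.00125°.
1° of latitude = 3600 × 31.00 = 111600 m.
ΔN = Δφ × 111600 = 232.1 m; ΔE = Δλ × 111600 × cos(20.81936°) = -0.00125 × 111600 × 0.934706 = -130.4 m.

ΔN = 232 m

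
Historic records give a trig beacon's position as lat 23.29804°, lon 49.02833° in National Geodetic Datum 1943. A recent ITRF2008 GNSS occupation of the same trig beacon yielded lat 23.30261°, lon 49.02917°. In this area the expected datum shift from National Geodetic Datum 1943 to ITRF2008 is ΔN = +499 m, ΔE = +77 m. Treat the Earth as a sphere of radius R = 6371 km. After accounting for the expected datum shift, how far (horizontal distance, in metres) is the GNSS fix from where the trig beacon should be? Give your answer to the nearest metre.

Observed coordinate differences: Δφ = +0.00457°, Δλ = +0.00084°.
Converting to metres (1° lat = 111195 m, cos φ = 0.918460): observed ΔN = 508.2 m, observed ΔE = 85.8 m.
Subtracting the expected shift leaves a residual of 508.2 − (499) = 9.2 m north and 85.8 − (77) = 8.8 m east.
Residual distance = √(9.2² + 8.8²) = 12.7 m.

13 m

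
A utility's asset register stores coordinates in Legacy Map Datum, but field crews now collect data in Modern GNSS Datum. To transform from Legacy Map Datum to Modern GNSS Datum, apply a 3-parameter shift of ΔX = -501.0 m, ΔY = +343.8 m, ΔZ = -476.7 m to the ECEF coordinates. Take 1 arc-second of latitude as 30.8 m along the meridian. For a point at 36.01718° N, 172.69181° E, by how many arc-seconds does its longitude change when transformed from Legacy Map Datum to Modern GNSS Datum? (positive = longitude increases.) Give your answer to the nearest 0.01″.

Δλ = -11.13″

sin φ = 0.588028, cos φ = 0.808841, sin λ = 0.127206, cos λ = -0.991876.
East component: ΔE = −sin λ·ΔX + cos λ·ΔY = −(0.127206)(-501.0) + (-0.991876)(343.8) = -277.28 m.
1° of latitude spans 3600 × 30.80 = 110880 m; at latitude φ, 1° of longitude spans that × cos φ = 89684.3 m, so Δλ = -277.28 / 89684.3 × 3600 = -11.130″.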